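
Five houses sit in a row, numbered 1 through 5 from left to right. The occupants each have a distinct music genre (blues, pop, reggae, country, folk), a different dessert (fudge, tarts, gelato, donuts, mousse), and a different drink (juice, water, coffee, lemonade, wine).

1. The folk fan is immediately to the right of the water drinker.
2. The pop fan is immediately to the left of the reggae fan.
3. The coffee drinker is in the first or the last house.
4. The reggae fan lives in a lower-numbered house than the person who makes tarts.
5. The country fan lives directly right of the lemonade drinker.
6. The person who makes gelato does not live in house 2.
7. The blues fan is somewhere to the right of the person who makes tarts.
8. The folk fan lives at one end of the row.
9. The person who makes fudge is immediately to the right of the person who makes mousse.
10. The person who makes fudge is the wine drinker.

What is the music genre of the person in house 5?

By clue 8, the folk fan is in house 5.
That leaves pop as the music genre for house 1.
Clue 1 places the water drinker in house 4.
Clue 2 places the reggae fan in house 2.
Clue 7: the person who makes tarts is in house 3.
The only music genre still possible for house 3 is country.
House 4's music genre must be blues (nothing else left).
Clue 5: the lemonade drinker is in house 2.
House 3 drink: only juice fits.
So house 5 gets wine for drink.
From clue 10, the person who makes fudge must be in house 5.
House 2 dessert: only donuts fits.
That leaves coffee as the drink for house 1.
The person who makes mousse is in house 4 (clue 9).
That leaves gelato as the dessert for house 1.
So: house 1 = pop/gelato/coffee, house 2 = reggae/donuts/lemonade, house 3 = country/tarts/juice, house 4 = blues/mousse/water, house 5 = folk/fudge/wine.

folk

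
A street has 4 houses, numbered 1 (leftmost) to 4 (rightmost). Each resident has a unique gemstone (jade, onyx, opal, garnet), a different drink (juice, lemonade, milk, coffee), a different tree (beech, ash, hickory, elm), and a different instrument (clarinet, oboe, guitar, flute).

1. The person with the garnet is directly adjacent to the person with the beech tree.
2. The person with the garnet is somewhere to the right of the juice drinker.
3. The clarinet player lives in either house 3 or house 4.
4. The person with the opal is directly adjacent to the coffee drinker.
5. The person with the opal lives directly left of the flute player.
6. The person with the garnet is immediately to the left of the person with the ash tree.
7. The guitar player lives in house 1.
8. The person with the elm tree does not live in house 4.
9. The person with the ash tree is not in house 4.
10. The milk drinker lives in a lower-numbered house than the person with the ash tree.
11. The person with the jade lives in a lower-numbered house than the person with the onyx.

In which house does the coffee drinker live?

4

Clue 7 places the guitar player in house 1.
Clue 9 places the person with the ash tree in house 3.
That leaves onyx as the gemstone for house 4.
By clue 6, the person with the garnet is in house 2.
The person with the beech tree is in house 1 (clue 1).
From clue 2, the juice drinker must be in house 1.
House 2 drink: only milk fits.
House 3's drink must be lemonade (nothing else left).
House 4's drink must be coffee (nothing else left).
The only tree still possible for house 2 is elm.
House 4's tree must be hickory (nothing else left).
Clue 4: the person with the opal is in house 3.
The flute player is in house 4 (clue 5).
So house 1 gets jade for gemstone.
That leaves oboe as the instrument for house 2.
That leaves clarinet as the instrument for house 3.
So: house 1 = jade/juice/beech/guitar, house 2 = garnet/milk/elm/oboe, house 3 = opal/lemonade/ash/clarinet, house 4 = onyx/coffee/hickory/flute.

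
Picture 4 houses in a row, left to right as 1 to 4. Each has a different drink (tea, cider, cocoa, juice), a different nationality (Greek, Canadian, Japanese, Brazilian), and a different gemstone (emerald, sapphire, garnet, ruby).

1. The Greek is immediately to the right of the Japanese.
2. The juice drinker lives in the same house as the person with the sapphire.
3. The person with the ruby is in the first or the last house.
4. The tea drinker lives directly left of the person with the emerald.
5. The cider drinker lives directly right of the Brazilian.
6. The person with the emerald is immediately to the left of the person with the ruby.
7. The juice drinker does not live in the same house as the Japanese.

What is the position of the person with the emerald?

Clue 6 places the person with the emerald in house 3.
From clue 6, the person with the ruby must be in house 4.
By clue 4, the tea drinker is in house 2.
That leaves juice as the drink for house 1.
The person with the sapphire is in house 1 (clue 2).
The only nationality still possible for house 1 is Canadian.
House 4 nationality: only Greek fits.
So house 2 gets garnet for gemstone.
Clue 1: the Japanese is in house 3.
The only nationality still possible for house 2 is Brazilian.
The cider drinker is in house 3 (clue 5).
The only drink still possible for house 4 is cocoa.
So: house 1 = juice/Canadian/sapphire, house 2 = tea/Brazilian/garnet, house 3 = cider/Japanese/emerald, house 4 = cocoa/Greek/ruby.

3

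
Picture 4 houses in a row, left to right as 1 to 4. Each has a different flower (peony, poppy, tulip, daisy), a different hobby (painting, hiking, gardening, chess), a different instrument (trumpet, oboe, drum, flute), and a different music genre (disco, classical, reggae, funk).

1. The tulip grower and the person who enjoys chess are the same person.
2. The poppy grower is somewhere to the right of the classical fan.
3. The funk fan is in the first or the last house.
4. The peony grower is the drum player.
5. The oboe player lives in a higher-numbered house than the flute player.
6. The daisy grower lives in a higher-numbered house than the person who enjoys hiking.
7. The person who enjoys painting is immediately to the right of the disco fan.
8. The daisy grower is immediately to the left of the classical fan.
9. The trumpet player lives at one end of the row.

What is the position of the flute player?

By clue 8, the daisy grower is in house 2.
Clue 8: the classical fan is in house 3.
Clue 2: the poppy grower is in house 4.
From clue 6, the person who enjoys hiking must be in house 1.
The tulip grower is in house 3 (clue 1).
Clue 1 places the person who enjoys chess in house 3.
House 1's flower must be peony (nothing else left).
The only hobby still possible for house 4 is gardening.
From clue 4, the drum player must be in house 1.
From clue 7, the disco fan must be in house 1.
That leaves painting as the hobby for house 2.
House 2's music genre must be reggae (nothing else left).
That leaves funk as the music genre for house 4.
That leaves flute as the instrument for house 2.
The only instrument still possible for house 3 is oboe.
House 4's instrument must be trumpet (nothing else left).
So: house 1 = peony/hiking/drum/disco, house 2 = daisy/painting/flute/reggae, house 3 = tulip/chess/oboe/classical, house 4 = poppy/gardening/trumpet/funk.

2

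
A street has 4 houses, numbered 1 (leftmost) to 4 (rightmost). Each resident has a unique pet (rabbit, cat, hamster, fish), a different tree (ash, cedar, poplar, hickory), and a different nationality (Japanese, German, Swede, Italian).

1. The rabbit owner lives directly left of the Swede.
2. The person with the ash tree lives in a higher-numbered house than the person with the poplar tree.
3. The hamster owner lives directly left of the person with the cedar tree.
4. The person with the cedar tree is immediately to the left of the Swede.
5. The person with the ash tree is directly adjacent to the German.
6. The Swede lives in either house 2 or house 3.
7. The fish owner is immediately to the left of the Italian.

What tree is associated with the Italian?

hickory

From clue 6, the Swede must be in house 3.
House 4 pet: only cat fits.
Clue 1 places the rabbit owner in house 2.
The person with the cedar tree is in house 2 (clue 4).
The only pet still possible for house 1 is hamster.
That leaves fish as the pet for house 3.
So house 4 gets hickory for tree.
Clue 2: the person with the poplar tree is in house 1.
Clue 7: the Italian is in house 4.
House 3's tree must be ash (nothing else left).
That leaves Japanese as the nationality for house 1.
The only nationality still possible for house 2 is German.
So: house 1 = hamster/poplar/Japanese, house 2 = rabbit/cedar/German, house 3 = fish/ash/Swede, house 4 = cat/hickory/Italian.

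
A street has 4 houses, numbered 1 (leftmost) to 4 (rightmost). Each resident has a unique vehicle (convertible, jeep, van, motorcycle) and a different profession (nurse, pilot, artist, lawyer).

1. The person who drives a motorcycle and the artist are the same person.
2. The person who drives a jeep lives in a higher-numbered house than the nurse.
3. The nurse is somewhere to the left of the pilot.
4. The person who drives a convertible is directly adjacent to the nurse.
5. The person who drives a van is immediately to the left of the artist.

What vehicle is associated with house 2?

van

The person who drives a jeep is narrowed to house 2 or 3 or 4; consider each.
Placing it in house 2 and house 3 leads to a contradiction, so it's in house 4.
The person who drives a motorcycle is narrowed to house 2 or 3; consider each.
Placing it in house 2 leads to a contradiction, so it's in house 3.
Clue 1 places the artist in house 3.
Clue 5: the person who drives a van is in house 2.
So house 1 gets convertible for vehicle.
From clue 4, the nurse must be in house 2.
House 1 profession: only lawyer fits.
So house 4 gets pilot for profession.
So: house 1 = convertible/lawyer, house 2 = van/nurse, house 3 = motorcycle/artist, house 4 = jeep/pilot.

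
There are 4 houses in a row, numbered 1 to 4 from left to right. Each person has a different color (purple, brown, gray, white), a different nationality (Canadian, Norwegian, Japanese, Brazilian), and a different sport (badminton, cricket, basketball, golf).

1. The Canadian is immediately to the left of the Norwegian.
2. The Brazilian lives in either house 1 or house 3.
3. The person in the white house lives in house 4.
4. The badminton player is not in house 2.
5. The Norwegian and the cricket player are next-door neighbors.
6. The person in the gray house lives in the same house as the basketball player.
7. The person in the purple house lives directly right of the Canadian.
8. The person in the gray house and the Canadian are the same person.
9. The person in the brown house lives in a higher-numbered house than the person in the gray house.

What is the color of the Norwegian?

purple

Clue 3 places the person in the white house in house 4.
House 1's color must be gray (nothing else left).
Clue 6: the basketball player is in house 1.
By clue 8, the Canadian is in house 1.
So house 3 gets Brazilian for nationality.
From clue 1, the Norwegian must be in house 2.
The cricket player is in house 3 (clue 5).
Clue 7 places the person in the purple house in house 2.
House 3's color must be brown (nothing else left).
That leaves Japanese as the nationality for house 4.
House 2's sport must be golf (nothing else left).
So house 4 gets badminton for sport.
So: house 1 = gray/Canadian/basketball, house 2 = purple/Norwegian/golf, house 3 = brown/Brazilian/cricket, house 4 = white/Japanese/badminton.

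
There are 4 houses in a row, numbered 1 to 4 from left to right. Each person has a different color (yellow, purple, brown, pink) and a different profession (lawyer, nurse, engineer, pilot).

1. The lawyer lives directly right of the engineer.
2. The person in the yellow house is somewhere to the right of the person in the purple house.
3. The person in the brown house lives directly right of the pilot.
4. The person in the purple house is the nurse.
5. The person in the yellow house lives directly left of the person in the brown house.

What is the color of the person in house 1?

purple

House 4 profession: only lawyer fits.
Clue 1 places the engineer in house 3.
The only profession still possible for house 1 is nurse.
That leaves pilot as the profession for house 2.
Clue 3: the person in the brown house is in house 3.
Clue 4: the person in the purple house is in house 1.
Clue 5 places the person in the yellow house in house 2.
House 4 color: only pink fits.
So: house 1 = purple/nurse, house 2 = yellow/pilot, house 3 = brown/engineer, house 4 = pink/lawyer.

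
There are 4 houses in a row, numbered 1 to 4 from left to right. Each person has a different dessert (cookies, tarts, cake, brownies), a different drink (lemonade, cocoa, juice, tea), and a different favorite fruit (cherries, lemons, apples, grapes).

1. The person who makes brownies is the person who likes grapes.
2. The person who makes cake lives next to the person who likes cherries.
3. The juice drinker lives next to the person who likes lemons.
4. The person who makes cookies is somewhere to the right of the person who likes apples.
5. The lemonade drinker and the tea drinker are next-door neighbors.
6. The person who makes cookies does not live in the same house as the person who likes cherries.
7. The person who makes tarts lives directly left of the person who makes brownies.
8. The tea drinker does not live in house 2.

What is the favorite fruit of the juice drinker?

The person who makes brownies is narrowed to house 2 or 3 or 4; consider each.
Placing it in house 2 and house 4 leads to a contradiction, so it's in house 3.
Clue 1: the person who likes grapes is in house 3.
From clue 7, the person who makes tarts must be in house 2.
So house 1 gets cake for dessert.
That leaves cookies as the dessert for house 4.
Clue 2: the person who likes cherries is in house 2.
House 1's favorite fruit must be apples (nothing else left).
That leaves lemons as the favorite fruit for house 4.
By clue 3, the juice drinker is in house 3.
Clue 5: the lemonade drinker is in house 2.
The tea drinker is in house 1 (clue 5).
House 4's drink must be cocoa (nothing else left).
So: house 1 = cake/tea/apples, house 2 = tarts/lemonade/cherries, house 3 = brownies/juice/grapes, house 4 = cookies/cocoa/lemons.

grapes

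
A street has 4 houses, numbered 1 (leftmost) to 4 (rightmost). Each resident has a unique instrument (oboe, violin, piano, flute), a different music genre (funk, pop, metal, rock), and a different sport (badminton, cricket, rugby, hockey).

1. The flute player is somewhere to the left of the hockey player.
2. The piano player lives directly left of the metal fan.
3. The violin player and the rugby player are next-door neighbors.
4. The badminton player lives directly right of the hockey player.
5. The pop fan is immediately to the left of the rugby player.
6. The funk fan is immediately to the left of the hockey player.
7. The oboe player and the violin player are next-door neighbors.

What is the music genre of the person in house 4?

rock

That leaves cricket as the sport for house 1.
The flute player is narrowed to house 1 or 2; consider each.
Placing it in house 2 leads to a contradiction, so it's in house 1.
The piano player is narrowed to house 2 or 3; consider each.
Placing it in house 3 leads to a contradiction, so it's in house 2.
The metal fan is in house 3 (clue 2).
The only music genre still possible for house 4 is rock.
The only sport still possible for house 4 is badminton.
Clue 4 places the hockey player in house 3.
Clue 6 places the funk fan in house 2.
House 1's music genre must be pop (nothing else left).
That leaves rugby as the sport for house 2.
By clue 3, the violin player is in house 3.
By clue 7, the oboe player is in house 4.
So: house 1 = flute/pop/cricket, house 2 = piano/funk/rugby, house 3 = violin/metal/hockey, house 4 = oboe/rock/badminton.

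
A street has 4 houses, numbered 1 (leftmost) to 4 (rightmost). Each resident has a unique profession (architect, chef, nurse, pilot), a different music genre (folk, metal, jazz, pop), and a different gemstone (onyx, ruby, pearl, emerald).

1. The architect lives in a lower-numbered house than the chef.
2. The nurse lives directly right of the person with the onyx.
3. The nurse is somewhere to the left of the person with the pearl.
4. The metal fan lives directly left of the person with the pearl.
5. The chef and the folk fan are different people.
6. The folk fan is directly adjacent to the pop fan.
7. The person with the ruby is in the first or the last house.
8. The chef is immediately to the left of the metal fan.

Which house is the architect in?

1

From clue 8, the chef must be in house 2.
By clue 8, the metal fan is in house 3.
House 3's profession must be nurse (nothing else left).
House 4 profession: only pilot fits.
By clue 2, the person with the onyx is in house 2.
Clue 3: the person with the pearl is in house 4.
By clue 6, the folk fan is in house 1.
Clue 6: the pop fan is in house 2.
The only profession still possible for house 1 is architect.
So house 4 gets jazz for music genre.
That leaves emerald as the gemstone for house 3.
That leaves ruby as the gemstone for house 1.
So: house 1 = architect/folk/ruby, house 2 = chef/pop/onyx, house 3 = nurse/metal/emerald, house 4 = pilot/jazz/pearl.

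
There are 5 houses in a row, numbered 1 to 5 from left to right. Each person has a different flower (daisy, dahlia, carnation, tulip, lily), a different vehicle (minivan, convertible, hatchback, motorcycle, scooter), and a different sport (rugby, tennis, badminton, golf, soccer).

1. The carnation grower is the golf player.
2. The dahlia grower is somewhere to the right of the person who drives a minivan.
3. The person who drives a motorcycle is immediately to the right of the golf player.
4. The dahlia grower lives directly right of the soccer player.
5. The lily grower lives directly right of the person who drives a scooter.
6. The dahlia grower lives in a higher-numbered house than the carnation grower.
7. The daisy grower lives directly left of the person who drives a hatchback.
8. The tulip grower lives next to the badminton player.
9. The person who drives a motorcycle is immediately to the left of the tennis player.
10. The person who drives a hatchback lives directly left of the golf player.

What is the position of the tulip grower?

House 5 vehicle: only convertible fits.
From clue 3, the person who drives a motorcycle must be in house 4.
Clue 3: the golf player is in house 3.
Clue 9: the tennis player is in house 5.
From clue 10, the person who drives a hatchback must be in house 2.
By clue 1, the carnation grower is in house 3.
Clue 4 places the dahlia grower in house 5.
From clue 4, the soccer player must be in house 4.
Clue 7: the daisy grower is in house 1.
That leaves tulip as the flower for house 2.
House 4 flower: only lily fits.
Clue 5: the person who drives a scooter is in house 3.
From clue 8, the badminton player must be in house 1.
House 1 vehicle: only minivan fits.
House 2's sport must be rugby (nothing else left).
So: house 1 = daisy/minivan/badminton, house 2 = tulip/hatchback/rugby, house 3 = carnation/scooter/golf, house 4 = lily/motorcycle/soccer, house 5 = dahlia/convertible/tennis.

2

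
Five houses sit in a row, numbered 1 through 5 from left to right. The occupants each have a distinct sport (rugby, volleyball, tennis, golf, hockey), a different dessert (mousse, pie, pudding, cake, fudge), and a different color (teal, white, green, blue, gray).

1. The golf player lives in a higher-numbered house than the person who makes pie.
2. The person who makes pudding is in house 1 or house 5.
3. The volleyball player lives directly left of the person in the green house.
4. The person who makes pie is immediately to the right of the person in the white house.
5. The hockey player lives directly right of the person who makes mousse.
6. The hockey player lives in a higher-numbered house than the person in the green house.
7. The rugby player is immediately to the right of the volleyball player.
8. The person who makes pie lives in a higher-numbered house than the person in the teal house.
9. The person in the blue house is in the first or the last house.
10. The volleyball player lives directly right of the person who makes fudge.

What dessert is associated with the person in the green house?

pie

House 1 sport: only tennis fits.
House 2 sport: only volleyball fits.
Clue 3: the person in the green house is in house 3.
By clue 7, the rugby player is in house 3.
The person who makes fudge is in house 1 (clue 10).
House 4 color: only gray fits.
House 5 color: only blue fits.
The only dessert still possible for house 5 is pudding.
The golf player is narrowed to house 4 or 5; consider each.
Placing it in house 5 leads to a contradiction, so it's in house 4.
House 5's sport must be hockey (nothing else left).
Clue 5 places the person who makes mousse in house 4.
The person who makes cake is narrowed to house 2 or 3; consider each.
Placing it in house 3 leads to a contradiction, so it's in house 2.
The only dessert still possible for house 3 is pie.
By clue 4, the person in the white house is in house 2.
So house 1 gets teal for color.
So: house 1 = tennis/fudge/teal, house 2 = volleyball/cake/white, house 3 = rugby/pie/green, house 4 = golf/mousse/gray, house 5 = hockey/pudding/blue.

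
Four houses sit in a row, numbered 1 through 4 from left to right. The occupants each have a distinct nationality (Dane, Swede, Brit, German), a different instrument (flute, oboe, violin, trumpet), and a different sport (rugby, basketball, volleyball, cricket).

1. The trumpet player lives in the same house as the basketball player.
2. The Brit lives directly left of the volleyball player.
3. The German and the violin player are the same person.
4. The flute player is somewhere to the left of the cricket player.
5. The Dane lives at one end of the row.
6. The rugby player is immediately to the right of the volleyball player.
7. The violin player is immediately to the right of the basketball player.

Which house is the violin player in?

2

House 1 sport: only basketball fits.
Clue 1 places the trumpet player in house 1.
The violin player is in house 2 (clue 7).
House 4's instrument must be oboe (nothing else left).
By clue 3, the German is in house 2.
Clue 4: the cricket player is in house 4.
The only nationality still possible for house 3 is Swede.
House 4's nationality must be Dane (nothing else left).
So house 3 gets flute for instrument.
So house 2 gets volleyball for sport.
That leaves rugby as the sport for house 3.
The only nationality still possible for house 1 is Brit.
So: house 1 = Brit/trumpet/basketball, house 2 = German/violin/volleyball, house 3 = Swede/flute/rugby, house 4 = Dane/oboe/cricket.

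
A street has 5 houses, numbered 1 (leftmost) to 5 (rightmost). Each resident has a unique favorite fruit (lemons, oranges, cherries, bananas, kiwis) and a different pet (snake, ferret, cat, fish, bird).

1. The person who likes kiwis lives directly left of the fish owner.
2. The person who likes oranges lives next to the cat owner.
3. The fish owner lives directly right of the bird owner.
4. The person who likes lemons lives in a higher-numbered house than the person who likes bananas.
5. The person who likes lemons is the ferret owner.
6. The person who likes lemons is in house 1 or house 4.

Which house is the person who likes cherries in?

5

By clue 6, the person who likes lemons is in house 4.
The ferret owner is in house 4 (clue 5).
House 5 pet: only snake fits.
That leaves cherries as the favorite fruit for house 5.
The person who likes kiwis is narrowed to house 1 or 2; consider each.
Placing it in house 2 leads to a contradiction, so it's in house 1.
The fish owner is in house 2 (clue 1).
By clue 3, the bird owner is in house 1.
House 3's pet must be cat (nothing else left).
Clue 2 places the person who likes oranges in house 2.
That leaves bananas as the favorite fruit for house 3.
So: house 1 = kiwis/bird, house 2 = oranges/fish, house 3 = bananas/cat, house 4 = lemons/ferret, house 5 = cherries/snake.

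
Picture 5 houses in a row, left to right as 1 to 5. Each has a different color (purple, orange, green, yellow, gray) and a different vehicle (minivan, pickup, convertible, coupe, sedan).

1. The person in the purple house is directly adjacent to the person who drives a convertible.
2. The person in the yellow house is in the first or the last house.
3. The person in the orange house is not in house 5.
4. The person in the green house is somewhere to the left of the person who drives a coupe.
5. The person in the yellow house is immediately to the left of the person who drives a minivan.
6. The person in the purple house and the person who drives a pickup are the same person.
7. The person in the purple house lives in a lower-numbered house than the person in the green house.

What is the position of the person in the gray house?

5

By clue 5, the person in the yellow house is in house 1.
By clue 5, the person who drives a minivan is in house 2.
That leaves gray as the color for house 5.
Clue 6 places the person in the purple house in house 3.
Clue 6: the person who drives a pickup is in house 3.
The person in the green house is in house 4 (clue 7).
House 2's color must be orange (nothing else left).
The person who drives a convertible is in house 4 (clue 1).
By clue 4, the person who drives a coupe is in house 5.
So house 1 gets sedan for vehicle.
So: house 1 = yellow/sedan, house 2 = orange/minivan, house 3 = purple/pickup, house 4 = green/convertible, house 5 = gray/coupe.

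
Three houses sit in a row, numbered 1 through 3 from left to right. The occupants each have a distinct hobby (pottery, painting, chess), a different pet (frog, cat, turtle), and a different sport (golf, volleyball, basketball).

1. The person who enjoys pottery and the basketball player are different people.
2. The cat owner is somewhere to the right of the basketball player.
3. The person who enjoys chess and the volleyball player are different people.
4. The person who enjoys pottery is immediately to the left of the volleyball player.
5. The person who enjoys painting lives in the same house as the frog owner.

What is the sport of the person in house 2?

golf

The person who enjoys pottery is narrowed to house 1 or 2; consider each.
Placing it in house 1 leads to a contradiction, so it's in house 2.
Clue 1: the basketball player is in house 1.
Clue 4 places the volleyball player in house 3.
The only sport still possible for house 2 is golf.
The person who enjoys chess is in house 1 (clue 3).
That leaves painting as the hobby for house 3.
By clue 5, the frog owner is in house 3.
So house 1 gets turtle for pet.
House 2 pet: only cat fits.
So: house 1 = chess/turtle/basketball, house 2 = pottery/cat/golf, house 3 = painting/frog/volleyball.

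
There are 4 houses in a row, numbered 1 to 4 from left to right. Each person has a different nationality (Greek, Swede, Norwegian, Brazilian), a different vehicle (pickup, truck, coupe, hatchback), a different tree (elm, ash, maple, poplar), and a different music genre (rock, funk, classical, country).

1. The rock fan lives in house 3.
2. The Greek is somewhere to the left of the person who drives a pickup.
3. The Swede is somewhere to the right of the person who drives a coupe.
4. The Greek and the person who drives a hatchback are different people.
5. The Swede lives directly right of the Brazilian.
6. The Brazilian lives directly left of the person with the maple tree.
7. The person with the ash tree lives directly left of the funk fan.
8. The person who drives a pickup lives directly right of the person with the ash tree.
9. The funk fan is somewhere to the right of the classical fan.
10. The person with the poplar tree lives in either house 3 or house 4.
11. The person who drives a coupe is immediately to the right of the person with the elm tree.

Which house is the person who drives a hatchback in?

The rock fan is in house 3 (clue 1).
That leaves elm as the tree for house 2.
The person who drives a coupe is in house 3 (clue 11).
So house 1 gets ash for tree.
From clue 3, the Swede must be in house 4.
The Brazilian is in house 3 (clue 5).
Clue 6 places the person with the maple tree in house 4.
By clue 7, the funk fan is in house 2.
Clue 8 places the person who drives a pickup in house 2.
By clue 9, the classical fan is in house 1.
House 3 tree: only poplar fits.
House 4's music genre must be country (nothing else left).
By clue 2, the Greek is in house 1.
Clue 4 places the person who drives a hatchback in house 4.
That leaves Norwegian as the nationality for house 2.
That leaves truck as the vehicle for house 1.
So: house 1 = Greek/truck/ash/classical, house 2 = Norwegian/pickup/elm/funk, house 3 = Brazilian/coupe/poplar/rock, house 4 = Swede/hatchback/maple/country.

4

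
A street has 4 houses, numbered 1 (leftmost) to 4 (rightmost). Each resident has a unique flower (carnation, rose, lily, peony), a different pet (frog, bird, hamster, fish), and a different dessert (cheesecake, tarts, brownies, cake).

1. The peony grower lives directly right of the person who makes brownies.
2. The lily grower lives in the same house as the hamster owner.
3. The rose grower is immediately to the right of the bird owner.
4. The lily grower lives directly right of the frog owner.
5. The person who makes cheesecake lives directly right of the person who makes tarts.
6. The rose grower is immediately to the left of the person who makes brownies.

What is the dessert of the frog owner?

By clue 6, the rose grower is in house 2.
The person who makes brownies is in house 3 (clue 6).
That leaves carnation as the flower for house 1.
Clue 1: the peony grower is in house 4.
Clue 3: the bird owner is in house 1.
Clue 5 places the person who makes cheesecake in house 2.
From clue 5, the person who makes tarts must be in house 1.
The only flower still possible for house 3 is lily.
So house 4 gets cake for dessert.
From clue 2, the hamster owner must be in house 3.
From clue 4, the frog owner must be in house 2.
House 4 pet: only fish fits.
So: house 1 = carnation/bird/tarts, house 2 = rose/frog/cheesecake, house 3 = lily/hamster/brownies, house 4 = peony/fish/cake.

cheesecake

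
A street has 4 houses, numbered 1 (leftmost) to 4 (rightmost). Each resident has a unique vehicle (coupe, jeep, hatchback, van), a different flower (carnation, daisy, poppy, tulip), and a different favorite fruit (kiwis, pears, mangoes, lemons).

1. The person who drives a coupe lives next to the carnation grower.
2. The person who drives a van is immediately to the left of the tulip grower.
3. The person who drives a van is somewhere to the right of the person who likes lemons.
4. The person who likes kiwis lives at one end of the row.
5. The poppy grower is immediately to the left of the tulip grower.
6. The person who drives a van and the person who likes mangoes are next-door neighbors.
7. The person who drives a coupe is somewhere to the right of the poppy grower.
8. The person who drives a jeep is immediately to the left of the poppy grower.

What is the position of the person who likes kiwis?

4

The only flower still possible for house 1 is daisy.
The person who drives a coupe is narrowed to house 3 or 4; consider each.
Placing it in house 4 leads to a contradiction, so it's in house 3.
By clue 7, the poppy grower is in house 2.
From clue 8, the person who drives a jeep must be in house 1.
That leaves van as the vehicle for house 2.
That leaves hatchback as the vehicle for house 4.
The only flower still possible for house 3 is tulip.
House 4's flower must be carnation (nothing else left).
Clue 3 places the person who likes lemons in house 1.
That leaves pears as the favorite fruit for house 2.
So house 3 gets mangoes for favorite fruit.
House 4's favorite fruit must be kiwis (nothing else left).
So: house 1 = jeep/daisy/lemons, house 2 = van/poppy/pears, house 3 = coupe/tulip/mangoes, house 4 = hatchback/carnation/kiwis.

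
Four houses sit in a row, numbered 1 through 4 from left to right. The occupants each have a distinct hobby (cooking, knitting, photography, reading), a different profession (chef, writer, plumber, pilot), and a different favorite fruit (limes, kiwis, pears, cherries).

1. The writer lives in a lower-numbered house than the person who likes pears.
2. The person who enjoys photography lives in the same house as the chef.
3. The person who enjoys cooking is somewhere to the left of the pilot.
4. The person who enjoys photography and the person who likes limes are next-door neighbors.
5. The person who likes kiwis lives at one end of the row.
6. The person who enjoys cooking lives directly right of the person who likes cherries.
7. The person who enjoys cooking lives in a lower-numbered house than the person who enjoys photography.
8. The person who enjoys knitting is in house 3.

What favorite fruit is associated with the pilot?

limes

The person who enjoys knitting is in house 3 (clue 8).
That leaves reading as the hobby for house 1.
The only hobby still possible for house 2 is cooking.
So house 4 gets photography for hobby.
From clue 2, the chef must be in house 4.
By clue 4, the person who likes limes is in house 3.
Clue 6: the person who likes cherries is in house 1.
That leaves pilot as the profession for house 3.
House 2's favorite fruit must be pears (nothing else left).
That leaves kiwis as the favorite fruit for house 4.
By clue 1, the writer is in house 1.
House 2's profession must be plumber (nothing else left).
So: house 1 = reading/writer/cherries, house 2 = cooking/plumber/pears, house 3 = knitting/pilot/limes, house 4 = photography/chef/kiwis.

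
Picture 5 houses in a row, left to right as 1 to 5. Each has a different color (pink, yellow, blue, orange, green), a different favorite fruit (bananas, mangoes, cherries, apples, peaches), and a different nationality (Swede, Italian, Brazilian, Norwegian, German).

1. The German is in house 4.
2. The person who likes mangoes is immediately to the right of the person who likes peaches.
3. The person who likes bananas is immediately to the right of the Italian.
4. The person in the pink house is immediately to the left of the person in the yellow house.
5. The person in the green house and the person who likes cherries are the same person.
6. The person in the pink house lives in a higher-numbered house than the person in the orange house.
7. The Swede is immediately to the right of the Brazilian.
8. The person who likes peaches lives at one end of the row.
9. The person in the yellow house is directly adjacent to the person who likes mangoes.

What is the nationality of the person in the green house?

By clue 1, the German is in house 4.
The person who likes peaches is in house 1 (clue 8).
From clue 2, the person who likes mangoes must be in house 2.
From clue 9, the person in the yellow house must be in house 3.
So house 5 gets Norwegian for nationality.
The person in the pink house is in house 2 (clue 4).
Clue 6 places the person in the orange house in house 1.
So house 1 gets Brazilian for nationality.
Clue 7 places the Swede in house 2.
House 3's nationality must be Italian (nothing else left).
From clue 3, the person who likes bananas must be in house 4.
House 3's favorite fruit must be apples (nothing else left).
The only favorite fruit still possible for house 5 is cherries.
From clue 5, the person in the green house must be in house 5.
That leaves blue as the color for house 4.
So: house 1 = orange/peaches/Brazilian, house 2 = pink/mangoes/Swede, house 3 = yellow/apples/Italian, house 4 = blue/bananas/German, house 5 = green/cherries/Norwegian.

Norwegian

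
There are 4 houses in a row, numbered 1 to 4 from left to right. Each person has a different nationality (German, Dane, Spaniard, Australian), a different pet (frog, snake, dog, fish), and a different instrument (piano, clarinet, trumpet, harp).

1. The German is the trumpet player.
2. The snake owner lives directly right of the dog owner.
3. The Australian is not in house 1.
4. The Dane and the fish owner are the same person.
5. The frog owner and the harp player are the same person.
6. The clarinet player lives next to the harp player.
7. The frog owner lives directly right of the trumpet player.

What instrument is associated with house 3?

The Australian is narrowed to house 2 or 3 or 4; consider each.
Placing it in house 2 and house 4 leads to a contradiction, so it's in house 3.
The German is narrowed to house 1 or 2; consider each.
Placing it in house 1 leads to a contradiction, so it's in house 2.
Clue 1: the trumpet player is in house 2.
Clue 7: the frog owner is in house 3.
That leaves harp as the instrument for house 3.
From clue 2, the snake owner must be in house 2.
Clue 2: the dog owner is in house 1.
Clue 6: the clarinet player is in house 4.
The only pet still possible for house 4 is fish.
So house 1 gets piano for instrument.
Clue 4 places the Dane in house 4.
So house 1 gets Spaniard for nationality.
So: house 1 = Spaniard/dog/piano, house 2 = German/snake/trumpet, house 3 = Australian/frog/harp, house 4 = Dane/fish/clarinet.

harp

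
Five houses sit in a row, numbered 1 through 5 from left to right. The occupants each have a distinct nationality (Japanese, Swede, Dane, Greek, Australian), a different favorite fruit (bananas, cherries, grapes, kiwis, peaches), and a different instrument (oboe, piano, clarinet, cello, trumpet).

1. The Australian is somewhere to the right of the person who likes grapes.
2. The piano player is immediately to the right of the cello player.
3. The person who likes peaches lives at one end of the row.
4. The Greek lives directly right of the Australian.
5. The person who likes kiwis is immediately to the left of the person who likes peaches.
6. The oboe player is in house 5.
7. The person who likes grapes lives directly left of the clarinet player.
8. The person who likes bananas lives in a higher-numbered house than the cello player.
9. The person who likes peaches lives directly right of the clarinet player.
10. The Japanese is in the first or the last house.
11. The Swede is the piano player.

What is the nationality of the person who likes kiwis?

From clue 5, the person who likes kiwis must be in house 4.
Clue 5: the person who likes peaches is in house 5.
From clue 6, the oboe player must be in house 5.
Clue 9: the clarinet player is in house 4.
The person who likes grapes is in house 3 (clue 7).
The only favorite fruit still possible for house 1 is cherries.
That leaves bananas as the favorite fruit for house 2.
From clue 1, the Australian must be in house 4.
From clue 4, the Greek must be in house 5.
The cello player is in house 1 (clue 8).
Clue 2 places the piano player in house 2.
The Swede is in house 2 (clue 11).
House 1 nationality: only Japanese fits.
So house 3 gets Dane for nationality.
So house 3 gets trumpet for instrument.
So: house 1 = Japanese/cherries/cello, house 2 = Swede/bananas/piano, house 3 = Dane/grapes/trumpet, house 4 = Australian/kiwis/clarinet, house 5 = Greek/peaches/oboe.

Australian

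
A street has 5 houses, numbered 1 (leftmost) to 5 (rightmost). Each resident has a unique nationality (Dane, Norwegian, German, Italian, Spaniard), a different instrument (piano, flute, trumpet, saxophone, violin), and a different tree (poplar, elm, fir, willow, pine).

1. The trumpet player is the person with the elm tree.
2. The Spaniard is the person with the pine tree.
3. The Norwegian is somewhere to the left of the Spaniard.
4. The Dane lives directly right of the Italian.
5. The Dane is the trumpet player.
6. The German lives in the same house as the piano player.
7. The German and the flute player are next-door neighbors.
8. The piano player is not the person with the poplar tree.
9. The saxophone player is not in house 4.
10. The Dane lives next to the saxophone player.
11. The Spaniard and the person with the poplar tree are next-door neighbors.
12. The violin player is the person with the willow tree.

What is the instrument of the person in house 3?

The Dane is narrowed to house 2 or 3 or 4; consider each.
Placing it in house 3 and house 4 leads to a contradiction, so it's in house 2.
Clue 4 places the Italian in house 1.
The trumpet player is in house 2 (clue 5).
Clue 1 places the person with the elm tree in house 2.
The Norwegian is narrowed to house 3 or 4; consider each.
Placing it in house 4 leads to a contradiction, so it's in house 3.
The German is narrowed to house 4 or 5; consider each.
Placing it in house 4 leads to a contradiction, so it's in house 5.
Clue 6: the piano player is in house 5.
Clue 7 places the flute player in house 4.
That leaves Spaniard as the nationality for house 4.
By clue 2, the person with the pine tree is in house 4.
Clue 11: the person with the poplar tree is in house 3.
House 1 tree: only willow fits.
House 5's tree must be fir (nothing else left).
From clue 12, the violin player must be in house 1.
That leaves saxophone as the instrument for house 3.
So: house 1 = Italian/violin/willow, house 2 = Dane/trumpet/elm, house 3 = Norwegian/saxophone/poplar, house 4 = Spaniard/flute/pine, house 5 = German/piano/fir.

saxophone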